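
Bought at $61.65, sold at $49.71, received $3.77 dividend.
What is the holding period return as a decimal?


Formula: HPR = (P1 - P0 + D) / P0
Gain: $49.71 - $61.65 + $3.77 = -$8.17
HPR = -$8.17 / $61.65 = -0.1325

-0.1325


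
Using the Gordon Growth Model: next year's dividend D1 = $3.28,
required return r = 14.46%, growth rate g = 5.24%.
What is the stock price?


Formula: P = D1 / (r - g)
Spread: r - g = 0.1446 - 0.0524 = 0.0922
Substituting: P = $3.28 / 0.0922
P = $35.57

$35.57


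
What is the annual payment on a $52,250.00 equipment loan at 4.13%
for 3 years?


Formula: PMT = PV * r / (1 - (1+r)^(-n))
Denominator: 1 - (1 + 0.0413)^(-3) = 0.114329
Numerator: $52,250.00 * 0.0413 = 2157.925
PMT = 2157.925 / 0.114329 = $18,874.68

$18,874.68


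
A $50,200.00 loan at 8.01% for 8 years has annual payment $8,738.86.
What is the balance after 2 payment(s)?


Formula: Balance = PV*(1+r)^k - PMT*((1+r)^k - 1)/r
Growth: (1 + 0.0801)^2 = 1.166616
Accumulated factor: ((1+r)^k - 1)/r = 2.0801
Balance = $50,200.00 * 1.166616 - $8,738.86 * 2.0801
Balance = $40,386.42

$40,386.42


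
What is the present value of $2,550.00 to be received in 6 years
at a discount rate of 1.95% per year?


Formula: PV = FV / (1 + r)^n
Substituting: PV = $2,550.00 / (1 + 0.0195)^6
Discount factor: (1.0195)^6 = 1.122854
PV = $2,550.00 / 1.122854 = $2,271.00

$2,271.00


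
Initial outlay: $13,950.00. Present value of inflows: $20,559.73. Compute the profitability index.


Formula: PI = PV(cash flows) / initial investment
Substituting: PI = $20,559.73 / $13,950.00
PI = 1.4738

1.4738


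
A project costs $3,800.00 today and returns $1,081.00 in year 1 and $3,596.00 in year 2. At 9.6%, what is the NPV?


Formula: NPV = C0 + C1/(1+r) + C2/(1+r)^2
Discount C1: $1,081.00 / (1 + 0.096) = $986.31
Discount C2: $3,596.00 / (1 + 0.096)^2 = $2,993.63
NPV = -$3,800.00 + $986.31 + $2,993.63 = $179.95

$179.95


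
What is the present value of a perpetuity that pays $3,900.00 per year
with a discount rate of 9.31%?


Formula: PV = C / r
Substituting: PV = $3,900.00 / 0.0931
PV = $41,890.44

$41,890.44


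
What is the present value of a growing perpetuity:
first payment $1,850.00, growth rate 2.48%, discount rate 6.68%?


Formula: PV = C / (r - g)
Spread: r - g = 0.0668 - 0.0248 = 0.042
Substituting: PV = $1,850.00 / 0.042
PV = $44,047.62

$44,047.62


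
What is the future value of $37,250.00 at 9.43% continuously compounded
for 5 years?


Formula: FV = P * e^(r*t)
Exponent: r*t = 0.0943 * 5 = 0.4715
e^(0.4715) = 1.602396
FV = $37,250.00 * 1.602396 = $59,689.25

$59,689.25


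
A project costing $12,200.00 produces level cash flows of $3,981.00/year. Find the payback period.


Formula: Payback = investment / annual cash flow
Substituting: Payback = $12,200.00 / $3,981.00
Payback = 3.0646 years

3.0646 years


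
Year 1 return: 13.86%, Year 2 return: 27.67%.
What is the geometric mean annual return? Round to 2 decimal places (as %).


Formula: Geometric mean = ((1+r1)*(1+r2))^(1/2) - 1
Product: (1 + 0.1386) * (1 + 0.2767) = 1.1386 * 1.2767 = 1.453651
Square root: 1.453651^0.5 = 1.205674
Geometric mean = 1.205674 - 1 = 0.205674
As percentage: 20.57%

20.57%


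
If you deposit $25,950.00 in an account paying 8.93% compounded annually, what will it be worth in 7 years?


Formula: FV = P * (1 + r)^n
Substituting: FV = $25,950.00 * (1 + 0.0893)^7
Growth factor: (1.0893)^7 = 1.819837
FV = $25,950.00 * 1.819837 = $47,224.77

$47,224.77


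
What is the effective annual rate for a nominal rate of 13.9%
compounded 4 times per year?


Formula: EAR = (1 + r/m)^m - 1
Period rate: r/m = 0.139 / 4 = 0.03475
Compounding: (1 + 0.03475)^4 = 1.146415
EAR = 1.146415 - 1 = 0.146415

0.146415


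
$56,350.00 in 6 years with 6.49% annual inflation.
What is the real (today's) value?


Formula: Real value = nominal / (1 + inflation)^years
Price level: (1 + 0.0649)^6 = 1.45832
Real value = $56,350.00 / 1.45832 = $38,640.34

$38,640.34


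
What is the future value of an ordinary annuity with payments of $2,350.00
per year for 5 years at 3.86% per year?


Formula: FV = PMT * ((1+r)^n - 1) / r
Growth factor: (1 + 0.0386)^5 = 1.208486
Numerator: 1.208486 - 1 = 0.208486
FV = $2,350.00 * 0.208486 / 0.0386 = $12,692.80

$12,692.80


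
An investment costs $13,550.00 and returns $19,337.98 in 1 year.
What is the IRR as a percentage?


Formula: IRR = C1/C0 - 1
Substituting: IRR = $19,337.98 / $13,550.00 - 1
Ratio: 1.427157 - 1 = 0.427157
IRR = 42.7157%

42.7157%


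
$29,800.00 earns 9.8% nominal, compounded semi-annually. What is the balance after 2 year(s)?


Formula: FV = P * (1 + r/m)^(m*t)
Period rate: r/m = 0.098 / 2 = 0.049
Total periods: m*t = 2 * 2 = 4
Growth factor: (1 + 0.049)^4 = 1.210882
FV = $29,800.00 * 1.210882 = $36,084.29

$36,084.29


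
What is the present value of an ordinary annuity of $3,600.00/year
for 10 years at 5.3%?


Formula: PV = PMT * (1 - (1+r)^(-n)) / r
Discount factor: (1 + 0.053)^(-10) = 0.596645
Bracket: 1 - 0.596645 = 0.403355
PV = $3,600.00 * 0.403355 / 0.053 = $27,397.67

$27,397.67


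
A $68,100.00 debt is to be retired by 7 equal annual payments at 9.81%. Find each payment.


Formula: PMT = PV * r / (1 - (1+r)^(-n))
Denominator: 1 - (1 + 0.0981)^(-7) = 0.480594
Numerator: $68,100.00 * 0.0981 = 6680.61
PMT = 6680.61 / 0.480594 = $13,900.73

$13,900.73


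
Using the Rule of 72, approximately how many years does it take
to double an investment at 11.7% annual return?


Formula: Years ≈ 72 / r
Substituting: Years ≈ 72 / 11.7
Years ≈ 6.2

6.2 years


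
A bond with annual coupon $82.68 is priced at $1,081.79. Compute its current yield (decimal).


Formula: Current yield = annual coupon / price
Substituting: CY = $82.68 / $1,081.79
CY = 0.076429

0.076429


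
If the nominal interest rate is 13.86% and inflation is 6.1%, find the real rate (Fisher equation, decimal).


Formula: (1 + r_real) = (1 + r_nom) / (1 + inflation)
Substituting: (1 + r_real) = 1.1386 / 1.061
(1 + r_real) = 1.073139
r_real = 1.073139 - 1 = 0.073139

0.073139


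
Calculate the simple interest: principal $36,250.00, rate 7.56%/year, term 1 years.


Formula: I = P * r * t
Substituting: I = $36,250.00 * 0.0756 * 1
Step: I = $36,250.00 * 0.0756
I = $2,740.50

$2,740.50


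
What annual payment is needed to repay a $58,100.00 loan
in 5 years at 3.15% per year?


Formula: PMT = PV * r / (1 - (1+r)^(-n))
Denominator: 1 - (1 + 0.0315)^(-5) = 0.143645
Numerator: $58,100.00 * 0.0315 = 1830.15
PMT = 1830.15 / 0.143645 = $12,740.78

$12,740.78


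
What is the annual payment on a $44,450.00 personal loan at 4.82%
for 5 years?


Formula: PMT = PV * r / (1 - (1+r)^(-n))
Denominator: 1 - (1 + 0.0482)^(-5) = 0.209723
Numerator: $44,450.00 * 0.0482 = 2142.49
PMT = 2142.49 / 0.209723 = $10,215.80

$10,215.80


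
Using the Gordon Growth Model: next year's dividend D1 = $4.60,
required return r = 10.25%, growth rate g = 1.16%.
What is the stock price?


Formula: P = D1 / (r - g)
Spread: r - g = 0.1025 - 0.0116 = 0.0909
Substituting: P = $4.60 / 0.0909
P = $50.61

$50.61


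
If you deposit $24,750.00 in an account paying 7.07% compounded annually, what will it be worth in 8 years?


Formula: FV = P * (1 + r)^n
Substituting: FV = $24,750.00 * (1 + 0.0707)^8
Growth factor: (1.0707)^8 = 1.727199
FV = $24,750.00 * 1.727199 = $42,748.18

$42,748.18


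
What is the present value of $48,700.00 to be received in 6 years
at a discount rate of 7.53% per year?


Formula: PV = FV / (1 + r)^n
Substituting: PV = $48,700.00 / (1 + 0.0753)^6
Discount factor: (1.0753)^6 = 1.545887
PV = $48,700.00 / 1.545887 = $31,502.94

$31,502.94


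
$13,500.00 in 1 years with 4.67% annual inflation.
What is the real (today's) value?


Formula: Real value = nominal / (1 + inflation)^years
Price level: (1 + 0.0467)^1 = 1.0467
Real value = $13,500.00 / 1.0467 = $12,897.68

$12,897.68


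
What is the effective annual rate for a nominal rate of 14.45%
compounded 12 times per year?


Formula: EAR = (1 + r/m)^m - 1
Period rate: r/m = 0.1445 / 12 = 0.012042
Compounding: (1 + 0.012042)^12 = 1.154465
EAR = 1.154465 - 1 = 0.154465

0.154465


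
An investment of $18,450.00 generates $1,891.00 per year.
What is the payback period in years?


Formula: Payback = investment / annual cash flow
Substituting: Payback = $18,450.00 / $1,891.00
Payback = 9.7567 years

9.7567 years


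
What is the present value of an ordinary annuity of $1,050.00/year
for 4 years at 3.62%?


Formula: PV = PMT * (1 - (1+r)^(-n)) / r
Discount factor: (1 + 0.0362)^(-4) = 0.867412
Bracket: 1 - 0.867412 = 0.132588
PV = $1,050.00 * 0.132588 / 0.0362 = $3,845.77

$3,845.77


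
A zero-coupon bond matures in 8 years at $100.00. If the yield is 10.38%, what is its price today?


Formula: Price = FV / (1 + r)^n
Substituting: Price = $100.00 / (1 + 0.1038)^8
Discount factor: (1.1038)^8 = 2.203551
Price = $100.00 / 2.203551 = $45.38

$45.38


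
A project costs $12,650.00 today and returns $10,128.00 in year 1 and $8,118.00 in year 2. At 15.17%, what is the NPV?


Formula: NPV = C0 + C1/(1+r) + C2/(1+r)^2
Discount C1: $10,128.00 / (1 + 0.1517) = $8,793.96
Discount C2: $8,118.00 / (1 + 0.1517)^2 = $6,120.27
NPV = -$12,650.00 + $8,793.96 + $6,120.27 = $2,264.22

$2,264.22


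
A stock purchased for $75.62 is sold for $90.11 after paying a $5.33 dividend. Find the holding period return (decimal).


Formula: HPR = (P1 - P0 + D) / P0
Gain: $90.11 - $75.62 + $5.33 = $19.82
HPR = $19.82 / $75.62 = 0.2621

0.2621


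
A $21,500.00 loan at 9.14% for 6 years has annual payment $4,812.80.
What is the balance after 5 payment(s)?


Formula: Balance = PV*(1+r)^k - PMT*((1+r)^k - 1)/r
Growth: (1 + 0.0914)^5 = 1.54853
Accumulated factor: ((1+r)^k - 1)/r = 6.001427
Balance = $21,500.00 * 1.54853 - $4,812.80 * 6.001427
Balance = $4,409.74

$4,409.74


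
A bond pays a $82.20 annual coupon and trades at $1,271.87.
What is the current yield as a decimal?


Formula: Current yield = annual coupon / price
Substituting: CY = $82.20 / $1,271.87
CY = 0.064629

0.064629


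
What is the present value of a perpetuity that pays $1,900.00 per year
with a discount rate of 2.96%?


Formula: PV = C / r
Substituting: PV = $1,900.00 / 0.0296
PV = $64,189.19

$64,189.19


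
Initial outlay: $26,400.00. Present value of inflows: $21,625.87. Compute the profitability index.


Formula: PI = PV(cash flows) / initial investment
Substituting: PI = $21,625.87 / $26,400.00
PI = 0.8192

0.8192


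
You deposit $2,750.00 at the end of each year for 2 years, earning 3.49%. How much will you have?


Formula: FV = PMT * ((1+r)^n - 1) / r
Growth factor: (1 + 0.0349)^2 = 1.071018
Numerator: 1.071018 - 1 = 0.071018
FV = $2,750.00 * 0.071018 / 0.0349 = $5,595.98

$5,595.98


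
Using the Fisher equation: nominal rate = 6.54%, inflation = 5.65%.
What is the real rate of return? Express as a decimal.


Formula: (1 + r_real) = (1 + r_nom) / (1 + inflation)
Substituting: (1 + r_real) = 1.0654 / 1.0565
(1 + r_real) = 1.008424
r_real = 1.008424 - 1 = 0.008424

0.008424


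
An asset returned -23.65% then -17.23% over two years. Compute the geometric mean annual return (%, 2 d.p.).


Formula: Geometric mean = ((1+r1)*(1+r2))^(1/2) - 1
Product: (1 + -0.2365) * (1 + -0.1723) = 0.7635 * 0.8277 = 0.631949
Square root: 0.631949^0.5 = 0.794952
Geometric mean = 0.794952 - 1 = -0.205048
As percentage: -20.50%

-20.50%


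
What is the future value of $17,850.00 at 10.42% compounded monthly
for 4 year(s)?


Formula: FV = P * (1 + r/m)^(m*t)
Period rate: r/m = 0.1042 / 12 = 0.008683
Total periods: m*t = 12 * 4 = 48
Growth factor: (1 + 0.008683)^48 = 1.514372
FV = $17,850.00 * 1.514372 = $27,031.54

$27,031.54


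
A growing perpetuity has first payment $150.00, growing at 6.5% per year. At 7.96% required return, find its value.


Formula: PV = C / (r - g)
Spread: r - g = 0.0796 - 0.065 = 0.0146
Substituting: PV = $150.00 / 0.0146
PV = $10,273.97

$10,273.97


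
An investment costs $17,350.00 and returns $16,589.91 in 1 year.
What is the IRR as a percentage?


Formula: IRR = C1/C0 - 1
Substituting: IRR = $16,589.91 / $17,350.00 - 1
Ratio: 0.956191 - 1 = -0.043809
IRR = -4.3809%

-4.3809%


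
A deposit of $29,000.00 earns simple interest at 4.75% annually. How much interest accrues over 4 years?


Formula: I = P * r * t
Substituting: I = $29,000.00 * 0.0475 * 4
Step: I = $29,000.00 * 0.19
I = $5,510.00

$5,510.00


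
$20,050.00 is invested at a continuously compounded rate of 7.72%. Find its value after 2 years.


Formula: FV = P * e^(r*t)
Exponent: r*t = 0.0772 * 2 = 0.1544
e^(0.1544) = 1.166958
FV = $20,050.00 * 1.166958 = $23,397.50

$23,397.50


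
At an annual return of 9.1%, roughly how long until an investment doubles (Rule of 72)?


Formula: Years ≈ 72 / r
Substituting: Years ≈ 72 / 9.1
Years ≈ 7.9

7.9 years


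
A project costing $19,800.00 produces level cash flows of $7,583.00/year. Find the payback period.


Formula: Payback = investment / annual cash flow
Substituting: Payback = $19,800.00 / $7,583.00
Payback = 2.6111 years

2.6111 years


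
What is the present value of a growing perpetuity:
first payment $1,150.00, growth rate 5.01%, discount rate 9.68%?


Formula: PV = C / (r - g)
Spread: r - g = 0.0968 - 0.0501 = 0.0467
Substituting: PV = $1,150.00 / 0.0467
PV = $24,625.27

$24,625.27


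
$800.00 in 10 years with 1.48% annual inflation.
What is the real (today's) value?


Formula: Real value = nominal / (1 + inflation)^years
Price level: (1 + 0.0148)^10 = 1.158256
Real value = $800.00 / 1.158256 = $690.69

$690.69


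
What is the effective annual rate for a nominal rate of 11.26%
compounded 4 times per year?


Formula: EAR = (1 + r/m)^m - 1
Period rate: r/m = 0.1126 / 4 = 0.02815
Compounding: (1 + 0.02815)^4 = 1.117444
EAR = 1.117444 - 1 = 0.117444

0.117444


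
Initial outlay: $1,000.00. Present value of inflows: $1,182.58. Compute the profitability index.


Formula: PI = PV(cash flows) / initial investment
Substituting: PI = $1,182.58 / $1,000.00
PI = 1.1826

1.1826


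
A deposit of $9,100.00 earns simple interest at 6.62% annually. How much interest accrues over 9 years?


Formula: I = P * r * t
Substituting: I = $9,100.00 * 0.0662 * 9
Step: I = $9,100.00 * 0.5958
I = $5,421.78

$5,421.78


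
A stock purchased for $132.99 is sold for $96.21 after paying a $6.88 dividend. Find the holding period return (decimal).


Formula: HPR = (P1 - P0 + D) / P0
Gain: $96.21 - $132.99 + $6.88 = -$29.90
HPR = -$29.90 / $132.99 = -0.2248

-0.2248


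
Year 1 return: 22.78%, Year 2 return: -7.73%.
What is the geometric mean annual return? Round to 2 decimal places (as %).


Formula: Geometric mean = ((1+r1)*(1+r2))^(1/2) - 1
Product: (1 + 0.2278) * (1 + -0.0773) = 1.2278 * 0.9227 = 1.132891
Square root: 1.132891^0.5 = 1.064374
Geometric mean = 1.064374 - 1 = 0.064374
As percentage: 6.44%

6.44%


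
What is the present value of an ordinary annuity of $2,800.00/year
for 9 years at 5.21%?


Formula: PV = PMT * (1 - (1+r)^(-n)) / r
Discount factor: (1 + 0.0521)^(-9) = 0.633121
Bracket: 1 - 0.633121 = 0.366879
PV = $2,800.00 * 0.366879 / 0.0521 = $19,717.10

$19,717.10


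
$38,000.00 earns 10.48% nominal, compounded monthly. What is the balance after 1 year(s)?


Formula: FV = P * (1 + r/m)^(m*t)
Period rate: r/m = 0.1048 / 12 = 0.008733
Total periods: m*t = 12 * 1 = 12
Growth factor: (1 + 0.008733)^12 = 1.109983
FV = $38,000.00 * 1.109983 = $42,179.37

$42,179.37


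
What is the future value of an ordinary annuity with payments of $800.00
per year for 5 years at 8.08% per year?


Formula: FV = PMT * ((1+r)^n - 1) / r
Growth factor: (1 + 0.0808)^5 = 1.474778
Numerator: 1.474778 - 1 = 0.474778
FV = $800.00 * 0.474778 / 0.0808 = $4,700.77

$4,700.77


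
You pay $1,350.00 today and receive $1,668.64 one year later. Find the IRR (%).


Formula: IRR = C1/C0 - 1
Substituting: IRR = $1,668.64 / $1,350.00 - 1
Ratio: 1.23603 - 1 = 0.23603
IRR = 23.603%

23.603%


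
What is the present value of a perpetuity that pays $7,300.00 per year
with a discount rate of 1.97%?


Formula: PV = C / r
Substituting: PV = $7,300.00 / 0.0197
PV = $370,558.38

$370,558.38


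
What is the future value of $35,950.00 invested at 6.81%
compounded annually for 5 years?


Formula: FV = P * (1 + r)^n
Substituting: FV = $35,950.00 * (1 + 0.0681)^5
Growth factor: (1.0681)^5 = 1.390143
FV = $35,950.00 * 1.390143 = $49,975.65

$49,975.65


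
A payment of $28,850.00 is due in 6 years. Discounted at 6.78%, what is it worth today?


Formula: PV = FV / (1 + r)^n
Substituting: PV = $28,850.00 / (1 + 0.0678)^6
Discount factor: (1.0678)^6 = 1.482312
PV = $28,850.00 / 1.482312 = $19,462.84

$19,462.84


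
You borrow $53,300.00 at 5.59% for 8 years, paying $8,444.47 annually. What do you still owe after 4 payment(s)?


Formula: Balance = PV*(1+r)^k - PMT*((1+r)^k - 1)/r
Growth: (1 + 0.0559)^4 = 1.243057
Accumulated factor: ((1+r)^k - 1)/r = 4.348074
Balance = $53,300.00 * 1.243057 - $8,444.47 * 4.348074
Balance = $29,537.78

$29,537.78


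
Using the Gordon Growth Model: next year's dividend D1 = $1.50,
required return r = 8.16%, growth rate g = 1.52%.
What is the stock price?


Formula: P = D1 / (r - g)
Spread: r - g = 0.0816 - 0.0152 = 0.0664
Substituting: P = $1.50 / 0.0664
P = $22.59

$22.59


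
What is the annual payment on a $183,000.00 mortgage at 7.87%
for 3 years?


Formula: PMT = PV * r / (1 - (1+r)^(-n))
Denominator: 1 - (1 + 0.0787)^(-3) = 0.203294
Numerator: $183,000.00 * 0.0787 = 14402.1
PMT = 14402.1 / 0.203294 = $70,843.62

$70,843.62


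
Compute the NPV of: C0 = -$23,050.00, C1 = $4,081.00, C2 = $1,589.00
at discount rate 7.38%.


Formula: NPV = C0 + C1/(1+r) + C2/(1+r)^2
Discount C1: $4,081.00 / (1 + 0.0738) = $3,800.52
Discount C2: $1,589.00 / (1 + 0.0738)^2 = $1,378.09
NPV = -$23,050.00 + $3,800.52 + $1,378.09 = -$17,871.39

-$17,871.39


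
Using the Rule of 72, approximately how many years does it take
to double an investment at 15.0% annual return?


Formula: Years ≈ 72 / r
Substituting: Years ≈ 72 / 15.0
Years ≈ 4.8

4.8 years


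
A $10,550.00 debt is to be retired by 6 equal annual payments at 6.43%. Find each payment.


Formula: PMT = PV * r / (1 - (1+r)^(-n))
Denominator: 1 - (1 + 0.0643)^(-6) = 0.311957
Numerator: $10,550.00 * 0.0643 = 678.365
PMT = 678.365 / 0.311957 = $2,174.55

$2,174.55


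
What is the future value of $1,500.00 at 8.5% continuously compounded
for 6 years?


Formula: FV = P * e^(r*t)
Exponent: r*t = 0.085 * 6 = 0.51
e^(0.51) = 1.665291
FV = $1,500.00 * 1.665291 = $2,497.94

$2,497.94


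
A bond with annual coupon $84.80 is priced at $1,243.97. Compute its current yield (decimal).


Formula: Current yield = annual coupon / price
Substituting: CY = $84.80 / $1,243.97
CY = 0.068169

0.068169


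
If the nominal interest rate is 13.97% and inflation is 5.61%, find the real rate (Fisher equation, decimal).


Formula: (1 + r_real) = (1 + r_nom) / (1 + inflation)
Substituting: (1 + r_real) = 1.1397 / 1.0561
(1 + r_real) = 1.079159
r_real = 1.079159 - 1 = 0.079159

0.079159


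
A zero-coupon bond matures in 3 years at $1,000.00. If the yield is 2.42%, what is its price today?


Formula: Price = FV / (1 + r)^n
Substituting: Price = $1,000.00 / (1 + 0.0242)^3
Discount factor: (1.0242)^3 = 1.074371
Price = $1,000.00 / 1.074371 = $930.78

$930.78


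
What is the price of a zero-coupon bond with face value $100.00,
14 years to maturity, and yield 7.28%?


Formula: Price = FV / (1 + r)^n
Substituting: Price = $100.00 / (1 + 0.0728)^14
Discount factor: (1.0728)^14 = 2.674624
Price = $100.00 / 2.674624 = $37.39

$37.39


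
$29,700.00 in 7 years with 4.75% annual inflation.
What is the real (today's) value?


Formula: Real value = nominal / (1 + inflation)^years
Price level: (1 + 0.0475)^7 = 1.383816
Real value = $29,700.00 / 1.383816 = $21,462.40

$21,462.40


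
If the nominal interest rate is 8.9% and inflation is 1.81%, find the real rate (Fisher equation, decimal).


Formula: (1 + r_real) = (1 + r_nom) / (1 + inflation)
Substituting: (1 + r_real) = 1.089 / 1.0181
(1 + r_real) = 1.06964
r_real = 1.06964 - 1 = 0.06964

0.06964


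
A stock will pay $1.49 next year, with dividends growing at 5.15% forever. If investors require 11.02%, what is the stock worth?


Formula: P = D1 / (r - g)
Spread: r - g = 0.1102 - 0.0515 = 0.0587
Substituting: P = $1.49 / 0.0587
P = $25.38

$25.38


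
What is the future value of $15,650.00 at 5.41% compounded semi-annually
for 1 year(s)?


Formula: FV = P * (1 + r/m)^(m*t)
Period rate: r/m = 0.0541 / 2 = 0.02705
Total periods: m*t = 2 * 1 = 2
Growth factor: (1 + 0.02705)^2 = 1.054832
FV = $15,650.00 * 1.054832 = $16,508.12

$16,508.12


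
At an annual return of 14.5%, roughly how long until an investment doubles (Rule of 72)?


Formula: Years ≈ 72 / r
Substituting: Years ≈ 72 / 14.5
Years ≈ 5.0

5.0 years


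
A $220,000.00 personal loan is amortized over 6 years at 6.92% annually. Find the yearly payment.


Formula: PMT = PV * r / (1 - (1+r)^(-n))
Denominator: 1 - (1 + 0.0692)^(-6) = 0.330661
Numerator: $220,000.00 * 0.0692 = 15224.0
PMT = 15224.0 / 0.330661 = $46,041.15

$46,041.15


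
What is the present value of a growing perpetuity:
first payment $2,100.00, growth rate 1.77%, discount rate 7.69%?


Formula: PV = C / (r - g)
Spread: r - g = 0.0769 - 0.0177 = 0.0592
Substituting: PV = $2,100.00 / 0.0592
PV = $35,472.97

$35,472.97


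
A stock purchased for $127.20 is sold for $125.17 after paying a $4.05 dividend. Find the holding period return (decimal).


Formula: HPR = (P1 - P0 + D) / P0
Gain: $125.17 - $127.20 + $4.05 = $2.02
HPR = $2.02 / $127.20 = 0.0159

0.0159


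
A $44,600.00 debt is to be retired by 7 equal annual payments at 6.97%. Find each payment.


Formula: PMT = PV * r / (1 - (1+r)^(-n))
Denominator: 1 - (1 + 0.0697)^(-7) = 0.376027
Numerator: $44,600.00 * 0.0697 = 3108.62
PMT = 3108.62 / 0.376027 = $8,267.02

$8,267.02


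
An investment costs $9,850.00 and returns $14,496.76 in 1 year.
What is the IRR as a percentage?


Formula: IRR = C1/C0 - 1
Substituting: IRR = $14,496.76 / $9,850.00 - 1
Ratio: 1.471752 - 1 = 0.471752
IRR = 47.1752%

47.1752%


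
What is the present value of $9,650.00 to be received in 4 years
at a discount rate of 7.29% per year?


Formula: PV = FV / (1 + r)^n
Substituting: PV = $9,650.00 / (1 + 0.0729)^4
Discount factor: (1.0729)^4 = 1.325064
PV = $9,650.00 / 1.325064 = $7,282.66

$7,282.66


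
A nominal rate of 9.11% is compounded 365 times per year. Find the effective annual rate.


Formula: EAR = (1 + r/m)^m - 1
Period rate: r/m = 0.0911 / 365 = 0.00025
Compounding: (1 + 0.00025)^365 = 1.095366
EAR = 1.095366 - 1 = 0.095366

0.095366


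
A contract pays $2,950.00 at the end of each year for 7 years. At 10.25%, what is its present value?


Formula: PV = PMT * (1 - (1+r)^(-n)) / r
Discount factor: (1 + 0.1025)^(-7) = 0.505068
Bracket: 1 - 0.505068 = 0.494932
PV = $2,950.00 * 0.494932 / 0.1025 = $14,244.39

$14,244.39


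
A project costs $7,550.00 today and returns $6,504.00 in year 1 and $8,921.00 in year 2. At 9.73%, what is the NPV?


Formula: NPV = C0 + C1/(1+r) + C2/(1+r)^2
Discount C1: $6,504.00 / (1 + 0.0973) = $5,927.28
Discount C2: $8,921.00 / (1 + 0.0973)^2 = $7,409.05
NPV = -$7,550.00 + $5,927.28 + $7,409.05 = $5,786.33

$5,786.33


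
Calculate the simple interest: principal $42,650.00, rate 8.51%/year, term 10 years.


Formula: I = P * r * t
Substituting: I = $42,650.00 * 0.0851 * 10
Step: I = $42,650.00 * 0.851
I = $36,295.15

$36,295.15


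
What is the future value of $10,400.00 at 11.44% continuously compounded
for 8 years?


Formula: FV = P * e^(r*t)
Exponent: r*t = 0.1144 * 8 = 0.9152
e^(0.9152) = 2.497275
FV = $10,400.00 * 2.497275 = $25,971.66

$25,971.66


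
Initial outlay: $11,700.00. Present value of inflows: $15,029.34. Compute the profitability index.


Formula: PI = PV(cash flows) / initial investment
Substituting: PI = $15,029.34 / $11,700.00
PI = 1.2846

1.2846


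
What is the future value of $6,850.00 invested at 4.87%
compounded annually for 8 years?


Formula: FV = P * (1 + r)^n
Substituting: FV = $6,850.00 * (1 + 0.0487)^8
Growth factor: (1.0487)^8 = 1.462885
FV = $6,850.00 * 1.462885 = $10,020.76

$10,020.76


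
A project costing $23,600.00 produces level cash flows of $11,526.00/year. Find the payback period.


Formula: Payback = investment / annual cash flow
Substituting: Payback = $23,600.00 / $11,526.00
Payback = 2.0475 years

2.0475 years


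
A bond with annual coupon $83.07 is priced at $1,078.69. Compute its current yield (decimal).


Formula: Current yield = annual coupon / price
Substituting: CY = $83.07 / $1,078.69
CY = 0.07701

0.07701


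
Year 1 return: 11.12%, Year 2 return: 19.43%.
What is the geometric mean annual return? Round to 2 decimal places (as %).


Formula: Geometric mean = ((1+r1)*(1+r2))^(1/2) - 1
Product: (1 + 0.1112) * (1 + 0.1943) = 1.1112 * 1.1943 = 1.327106
Square root: 1.327106^0.5 = 1.152001
Geometric mean = 1.152001 - 1 = 0.152001
As percentage: 15.20%

15.20%


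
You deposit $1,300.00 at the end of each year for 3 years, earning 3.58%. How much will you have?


Formula: FV = PMT * ((1+r)^n - 1) / r
Growth factor: (1 + 0.0358)^3 = 1.111291
Numerator: 1.111291 - 1 = 0.111291
FV = $1,300.00 * 0.111291 / 0.0358 = $4,041.29

$4,041.29


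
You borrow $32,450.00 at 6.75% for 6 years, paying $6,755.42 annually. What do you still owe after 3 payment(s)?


Formula: Balance = PV*(1+r)^k - PMT*((1+r)^k - 1)/r
Growth: (1 + 0.0675)^3 = 1.216476
Accumulated factor: ((1+r)^k - 1)/r = 3.207056
Balance = $32,450.00 * 1.216476 - $6,755.42 * 3.207056
Balance = $17,809.64

$17,809.64


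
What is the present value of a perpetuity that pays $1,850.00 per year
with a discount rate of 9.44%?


Formula: PV = C / r
Substituting: PV = $1,850.00 / 0.0944
PV = $19,597.46

$19,597.46


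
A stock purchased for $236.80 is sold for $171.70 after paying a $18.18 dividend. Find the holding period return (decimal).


Formula: HPR = (P1 - P0 + D) / P0
Gain: $171.70 - $236.80 + $18.18 = -$46.92
HPR = -$46.92 / $236.80 = -0.1981

-0.1981


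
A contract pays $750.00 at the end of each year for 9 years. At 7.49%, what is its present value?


Formula: PV = PMT * (1 - (1+r)^(-n)) / r
Discount factor: (1 + 0.0749)^(-9) = 0.52202
Bracket: 1 - 0.52202 = 0.47798
PV = $750.00 * 0.47798 / 0.0749 = $4,786.18

$4,786.18


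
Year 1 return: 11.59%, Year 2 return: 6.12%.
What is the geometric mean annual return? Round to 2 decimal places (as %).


Formula: Geometric mean = ((1+r1)*(1+r2))^(1/2) - 1
Product: (1 + 0.1159) * (1 + 0.0612) = 1.1159 * 1.0612 = 1.184193
Square root: 1.184193^0.5 = 1.088206
Geometric mean = 1.088206 - 1 = 0.088206
As percentage: 8.82%

8.82%


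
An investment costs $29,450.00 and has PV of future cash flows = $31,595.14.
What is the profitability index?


Formula: PI = PV(cash flows) / initial investment
Substituting: PI = $31,595.14 / $29,450.00
PI = 1.0728

1.0728


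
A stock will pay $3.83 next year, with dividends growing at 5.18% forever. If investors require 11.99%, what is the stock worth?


Formula: P = D1 / (r - g)
Spread: r - g = 0.1199 - 0.0518 = 0.0681
Substituting: P = $3.83 / 0.0681
P = $56.24

$56.24


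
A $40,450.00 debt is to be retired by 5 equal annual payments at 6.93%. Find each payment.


Formula: PMT = PV * r / (1 - (1+r)^(-n))
Denominator: 1 - (1 + 0.0693)^(-5) = 0.284677
Numerator: $40,450.00 * 0.0693 = 2803.185
PMT = 2803.185 / 0.284677 = $9,846.90

$9,846.90


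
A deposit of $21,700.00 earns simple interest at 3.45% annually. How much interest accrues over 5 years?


Formula: I = P * r * t
Substituting: I = $21,700.00 * 0.0345 * 5
Step: I = $21,700.00 * 0.1725
I = $3,743.25

$3,743.25


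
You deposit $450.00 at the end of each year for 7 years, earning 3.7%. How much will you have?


Formula: FV = PMT * ((1+r)^n - 1) / r
Growth factor: (1 + 0.037)^7 = 1.289589
Numerator: 1.289589 - 1 = 0.289589
FV = $450.00 * 0.289589 / 0.037 = $3,522.03

$3,522.03


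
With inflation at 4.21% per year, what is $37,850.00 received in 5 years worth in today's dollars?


Formula: Real value = nominal / (1 + inflation)^years
Price level: (1 + 0.0421)^5 = 1.228986
Real value = $37,850.00 / 1.228986 = $30,797.74

$30,797.74


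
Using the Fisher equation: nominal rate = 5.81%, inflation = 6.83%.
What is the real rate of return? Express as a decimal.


Formula: (1 + r_real) = (1 + r_nom) / (1 + inflation)
Substituting: (1 + r_real) = 1.0581 / 1.0683
(1 + r_real) = 0.990452
r_real = 0.990452 - 1 = -0.009548

-0.009548


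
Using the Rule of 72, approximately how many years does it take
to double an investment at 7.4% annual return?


Formula: Years ≈ 72 / r
Substituting: Years ≈ 72 / 7.4
Years ≈ 9.7

9.7 years


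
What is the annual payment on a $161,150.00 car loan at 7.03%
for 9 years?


Formula: PMT = PV * r / (1 - (1+r)^(-n))
Denominator: 1 - (1 + 0.0703)^(-9) = 0.457437
Numerator: $161,150.00 * 0.0703 = 11328.845
PMT = 11328.845 / 0.457437 = $24,765.92

$24,765.92


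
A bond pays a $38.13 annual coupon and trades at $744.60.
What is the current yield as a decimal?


Formula: Current yield = annual coupon / price
Substituting: CY = $38.13 / $744.60
CY = 0.051209

0.051209


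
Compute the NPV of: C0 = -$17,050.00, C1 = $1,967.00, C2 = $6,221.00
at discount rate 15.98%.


Formula: NPV = C0 + C1/(1+r) + C2/(1+r)^2
Discount C1: $1,967.00 / (1 + 0.1598) = $1,695.98
Discount C2: $6,221.00 / (1 + 0.1598)^2 = $4,624.81
NPV = -$17,050.00 + $1,695.98 + $4,624.81 = -$10,729.21

-$10,729.21


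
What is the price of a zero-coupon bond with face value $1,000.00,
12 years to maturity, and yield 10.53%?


Formula: Price = FV / (1 + r)^n
Substituting: Price = $1,000.00 / (1 + 0.1053)^12
Discount factor: (1.1053)^12 = 3.324773
Price = $1,000.00 / 3.324773 = $300.77

$300.77


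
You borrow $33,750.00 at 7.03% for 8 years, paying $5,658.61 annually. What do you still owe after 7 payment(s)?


Formula: Balance = PV*(1+r)^k - PMT*((1+r)^k - 1)/r
Growth: (1 + 0.0703)^7 = 1.608936
Accumulated factor: ((1+r)^k - 1)/r = 8.661958
Balance = $33,750.00 * 1.608936 - $5,658.61 * 8.661958
Balance = $5,286.94

$5,286.94


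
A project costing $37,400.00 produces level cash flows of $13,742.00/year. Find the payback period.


Formula: Payback = investment / annual cash flow
Substituting: Payback = $37,400.00 / $13,742.00
Payback = 2.7216 years

2.7216 years


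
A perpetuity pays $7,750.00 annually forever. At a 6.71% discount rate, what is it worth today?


Formula: PV = C / r
Substituting: PV = $7,750.00 / 0.0671
PV = $115,499.25

$115,499.25


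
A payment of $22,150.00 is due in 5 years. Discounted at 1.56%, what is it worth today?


Formula: PV = FV / (1 + r)^n
Substituting: PV = $22,150.00 / (1 + 0.0156)^5
Discount factor: (1.0156)^5 = 1.080472
PV = $22,150.00 / 1.080472 = $20,500.30

$20,500.30


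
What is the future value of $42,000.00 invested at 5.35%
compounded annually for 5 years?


Formula: FV = P * (1 + r)^n
Substituting: FV = $42,000.00 * (1 + 0.0535)^5
Growth factor: (1.0535)^5 = 1.297695
FV = $42,000.00 * 1.297695 = $54,503.20

$54,503.20


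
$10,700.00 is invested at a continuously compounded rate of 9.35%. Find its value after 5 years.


Formula: FV = P * e^(r*t)
Exponent: r*t = 0.0935 * 5 = 0.4675
e^(0.4675) = 1.595999
FV = $10,700.00 * 1.595999 = $17,077.19

$17,077.19


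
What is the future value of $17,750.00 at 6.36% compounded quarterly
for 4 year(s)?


Formula: FV = P * (1 + r/m)^(m*t)
Period rate: r/m = 0.0636 / 4 = 0.0159
Total periods: m*t = 4 * 4 = 16
Growth factor: (1 + 0.0159)^16 = 1.287109
FV = $17,750.00 * 1.287109 = $22,846.19

$22,846.19


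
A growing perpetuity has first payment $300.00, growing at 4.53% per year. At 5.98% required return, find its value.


Formula: PV = C / (r - g)
Spread: r - g = 0.0598 - 0.0453 = 0.0145
Substituting: PV = $300.00 / 0.0145
PV = $20,689.66

$20,689.66


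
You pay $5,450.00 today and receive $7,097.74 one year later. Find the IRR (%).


Formula: IRR = C1/C0 - 1
Substituting: IRR = $7,097.74 / $5,450.00 - 1
Ratio: 1.302338 - 1 = 0.302338
IRR = 30.2338%

30.2338%


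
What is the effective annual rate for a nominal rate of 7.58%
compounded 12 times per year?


Formula: EAR = (1 + r/m)^m - 1
Period rate: r/m = 0.0758 / 12 = 0.006317
Compounding: (1 + 0.006317)^12 = 1.07849
EAR = 1.07849 - 1 = 0.07849

0.07849


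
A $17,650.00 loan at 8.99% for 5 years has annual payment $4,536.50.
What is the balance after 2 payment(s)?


Formula: Balance = PV*(1+r)^k - PMT*((1+r)^k - 1)/r
Growth: (1 + 0.0899)^2 = 1.187882
Accumulated factor: ((1+r)^k - 1)/r = 2.0899
Balance = $17,650.00 * 1.187882 - $4,536.50 * 2.0899
Balance = $11,485.29

$11,485.29


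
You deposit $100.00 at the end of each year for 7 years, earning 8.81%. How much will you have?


Formula: FV = PMT * ((1+r)^n - 1) / r
Growth factor: (1 + 0.0881)^7 = 1.80585
Numerator: 1.80585 - 1 = 0.80585
FV = $100.00 * 0.80585 / 0.0881 = $914.70

$914.70


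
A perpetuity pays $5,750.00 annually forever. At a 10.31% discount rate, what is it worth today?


Formula: PV = C / r
Substituting: PV = $5,750.00 / 0.1031
PV = $55,771.10

$55,771.10


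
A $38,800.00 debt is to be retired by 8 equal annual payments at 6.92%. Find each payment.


Formula: PMT = PV * r / (1 - (1+r)^(-n))
Denominator: 1 - (1 + 0.0692)^(-8) = 0.414498
Numerator: $38,800.00 * 0.0692 = 2684.96
PMT = 2684.96 / 0.414498 = $6,477.62

$6,477.62


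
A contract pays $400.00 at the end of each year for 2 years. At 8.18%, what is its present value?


Formula: PV = PMT * (1 - (1+r)^(-n)) / r
Discount factor: (1 + 0.0818)^(-2) = 0.854488
Bracket: 1 - 0.854488 = 0.145512
PV = $400.00 * 0.145512 / 0.0818 = $711.55

$711.55


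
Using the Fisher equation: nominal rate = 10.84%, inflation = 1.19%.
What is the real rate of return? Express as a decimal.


Formula: (1 + r_real) = (1 + r_nom) / (1 + inflation)
Substituting: (1 + r_real) = 1.1084 / 1.0119
(1 + r_real) = 1.095365
r_real = 1.095365 - 1 = 0.095365

0.095365


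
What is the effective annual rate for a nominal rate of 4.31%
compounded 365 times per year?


Formula: EAR = (1 + r/m)^m - 1
Period rate: r/m = 0.0431 / 365 = 0.000118
Compounding: (1 + 0.000118)^365 = 1.04404
EAR = 1.04404 - 1 = 0.04404

0.04404


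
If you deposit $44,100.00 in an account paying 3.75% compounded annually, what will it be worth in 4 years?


Formula: FV = P * (1 + r)^n
Substituting: FV = $44,100.00 * (1 + 0.0375)^4
Growth factor: (1.0375)^4 = 1.15865
FV = $44,100.00 * 1.15865 = $51,096.48

$51,096.48


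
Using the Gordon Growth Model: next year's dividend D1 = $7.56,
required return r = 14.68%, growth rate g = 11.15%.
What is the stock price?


Formula: P = D1 / (r - g)
Spread: r - g = 0.1468 - 0.1115 = 0.0353
Substituting: P = $7.56 / 0.0353
P = $214.16

$214.16


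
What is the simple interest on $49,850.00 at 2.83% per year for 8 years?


Formula: I = P * r * t
Substituting: I = $49,850.00 * 0.0283 * 8
Step: I = $49,850.00 * 0.2264
I = $11,286.04

$11,286.04


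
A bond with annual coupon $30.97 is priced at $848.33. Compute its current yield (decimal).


Formula: Current yield = annual coupon / price
Substituting: CY = $30.97 / $848.33
CY = 0.036507

0.036507


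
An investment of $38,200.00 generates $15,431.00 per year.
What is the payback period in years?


Formula: Payback = investment / annual cash flow
Substituting: Payback = $38,200.00 / $15,431.00
Payback = 2.4755 years

2.4755 years


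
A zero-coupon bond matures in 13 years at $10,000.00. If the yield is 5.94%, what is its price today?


Formula: Price = FV / (1 + r)^n
Substituting: Price = $10,000.00 / (1 + 0.0594)^13
Discount factor: (1.0594)^13 = 2.117286
Price = $10,000.00 / 2.117286 = $4,723.03

$4,723.03


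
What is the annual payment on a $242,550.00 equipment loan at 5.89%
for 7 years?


Formula: PMT = PV * r / (1 - (1+r)^(-n))
Denominator: 1 - (1 + 0.0589)^(-7) = 0.330092
Numerator: $242,550.00 * 0.0589 = 14286.195
PMT = 14286.195 / 0.330092 = $43,279.47

$43,279.47


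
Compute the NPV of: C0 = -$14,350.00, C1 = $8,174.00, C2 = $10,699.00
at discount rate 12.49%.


Formula: NPV = C0 + C1/(1+r) + C2/(1+r)^2
Discount C1: $8,174.00 / (1 + 0.1249) = $7,266.42
Discount C2: $10,699.00 / (1 + 0.1249)^2 = $8,455.03
NPV = -$14,350.00 + $7,266.42 + $8,455.03 = $1,371.46

$1,371.46


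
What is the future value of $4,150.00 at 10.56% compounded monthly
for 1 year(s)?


Formula: FV = P * (1 + r/m)^(m*t)
Period rate: r/m = 0.1056 / 12 = 0.0088
Total periods: m*t = 12 * 1 = 12
Growth factor: (1 + 0.0088)^12 = 1.110864
FV = $4,150.00 * 1.110864 = $4,610.09

$4,610.09


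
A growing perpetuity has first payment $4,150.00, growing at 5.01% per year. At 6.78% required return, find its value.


Formula: PV = C / (r - g)
Spread: r - g = 0.0678 - 0.0501 = 0.0177
Substituting: PV = $4,150.00 / 0.0177
PV = $234,463.28

$234,463.28


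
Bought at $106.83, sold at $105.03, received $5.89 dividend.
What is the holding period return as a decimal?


Formula: HPR = (P1 - P0 + D) / P0
Gain: $105.03 - $106.83 + $5.89 = $4.09
HPR = $4.09 / $106.83 = 0.0383

0.0383


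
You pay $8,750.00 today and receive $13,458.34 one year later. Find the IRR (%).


Formula: IRR = C1/C0 - 1
Substituting: IRR = $13,458.34 / $8,750.00 - 1
Ratio: 1.538096 - 1 = 0.538096
IRR = 53.8096%

53.8096%


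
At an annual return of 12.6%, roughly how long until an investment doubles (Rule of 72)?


Formula: Years ≈ 72 / r
Substituting: Years ≈ 72 / 12.6
Years ≈ 5.7

5.7 years


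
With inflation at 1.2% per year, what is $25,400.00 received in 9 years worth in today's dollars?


Formula: Real value = nominal / (1 + inflation)^years
Price level: (1 + 0.012)^9 = 1.113332
Real value = $25,400.00 / 1.113332 = $22,814.40

$22,814.40


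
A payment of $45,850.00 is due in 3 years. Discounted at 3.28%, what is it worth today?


Formula: PV = FV / (1 + r)^n
Substituting: PV = $45,850.00 / (1 + 0.0328)^3
Discount factor: (1.0328)^3 = 1.101663
PV = $45,850.00 / 1.101663 = $41,618.91

$41,618.91


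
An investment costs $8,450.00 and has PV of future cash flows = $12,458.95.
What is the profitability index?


Formula: PI = PV(cash flows) / initial investment
Substituting: PI = $12,458.95 / $8,450.00
PI = 1.4744

1.4744


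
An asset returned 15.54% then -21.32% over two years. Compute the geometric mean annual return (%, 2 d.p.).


Formula: Geometric mean = ((1+r1)*(1+r2))^(1/2) - 1
Product: (1 + 0.1554) * (1 + -0.2132) = 1.1554 * 0.7868 = 0.909069
Square root: 0.909069^0.5 = 0.953451
Geometric mean = 0.953451 - 1 = -0.046549
As percentage: -4.65%

-4.65%


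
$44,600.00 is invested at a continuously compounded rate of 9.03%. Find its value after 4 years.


Formula: FV = P * e^(r*t)
Exponent: r*t = 0.0903 * 4 = 0.3612
e^(0.3612) = 1.43505
FV = $44,600.00 * 1.43505 = $64,003.25

$64,003.25


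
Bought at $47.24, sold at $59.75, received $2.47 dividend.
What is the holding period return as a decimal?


Formula: HPR = (P1 - P0 + D) / P0
Gain: $59.75 - $47.24 + $2.47 = $14.98
HPR = $14.98 / $47.24 = 0.3171

0.3171


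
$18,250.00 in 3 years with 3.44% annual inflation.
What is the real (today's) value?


Formula: Real value = nominal / (1 + inflation)^years
Price level: (1 + 0.0344)^3 = 1.106791
Real value = $18,250.00 / 1.106791 = $16,489.11

$16,489.11
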